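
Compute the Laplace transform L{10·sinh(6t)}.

L{sinh(ωt)} = ω/(s² - ω²), so L{sinh(6t)} = 6/(s² - 36). Then L{10·sinh(6t)} = 10·6/(s² - 36) = 60/(s² - 36)

Final answer: 60/(s² - 36)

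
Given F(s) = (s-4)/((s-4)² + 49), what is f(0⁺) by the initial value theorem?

f(0⁺) = lim_{s→∞} sF(s) = lim_{s→∞} s(s-4)/((s-4)² + 49) = 1

Final answer: 1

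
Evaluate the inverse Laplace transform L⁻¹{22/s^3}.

L⁻¹{n!/s^(n+1)} = t^n with n=2. So L⁻¹{2/s^3} = t^2, and L⁻¹{22/s^3} = (22/2)·t^2 = 11·t^2

Final answer: 11·t^2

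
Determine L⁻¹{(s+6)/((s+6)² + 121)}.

Using frequency shift: L⁻¹{(s-a)/((s-a)² + b²)} = e^(at)cos(bt). Here a=-6, b=11

Final answer: e^(-6t)·cos(11t)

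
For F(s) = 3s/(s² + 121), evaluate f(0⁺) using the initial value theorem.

f(0⁺) = lim_{s→∞} s·3s/(s² + 121) = lim_{s→∞} 3s²/(s² + 121) = 3

Final answer: 3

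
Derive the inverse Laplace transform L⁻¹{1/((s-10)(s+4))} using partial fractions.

Decompose: A/(s-10) + B/(s+4). A = 1/14, B = -1/14. f(t) = (e^(10t) - e^(-4t))/14

Final answer: (e^(10t) - e^(-4t))/14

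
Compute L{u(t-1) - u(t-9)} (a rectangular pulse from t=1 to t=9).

L{u(t-a)} = e^(-as)/s. L{u(t-1) - u(t-9)} = (e^(-s) - e^(-9s))/s

Final answer: (e^(-s) - e^(-9s))/s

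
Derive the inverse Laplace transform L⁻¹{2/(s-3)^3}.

L⁻¹{n!/(s-a)^(n+1)} = t^n·e^(at), so L⁻¹{2/(s-3)^3} = t^2·e^(3t)

Final answer: t^2·e^(3t)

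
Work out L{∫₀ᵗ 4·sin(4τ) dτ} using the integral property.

L{∫₀ᵗ f(τ)dτ} = F(s)/s with F(s) = 16/(s² + 16), so the result is (16/(s² + 16))/s = 16/(s(s² + 16))

Final answer: 16/(s(s² + 16))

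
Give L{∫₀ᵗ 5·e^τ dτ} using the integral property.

L{∫₀ᵗ f(τ)dτ} = F(s)/s with F(s) = 5/(s-1), so L{∫₀ᵗ 5·e^τ dτ} = 5/(s(s-1))

Final answer: 5/(s(s-1))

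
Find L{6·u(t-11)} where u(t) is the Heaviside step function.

L{u(t-a)} = e^(-as)/s. Here a=11, so L{u(t-11)} = e^(-11s)/s, and L{6·u(t-11)} = 6·e^(-11s)/s

Final answer: 6·e^(-11s)/s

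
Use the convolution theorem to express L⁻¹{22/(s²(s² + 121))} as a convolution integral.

22/(s²(s² + 121)) = (1/s²)·(22/(s² + 121)) = L{t}·L{2·sin(11t)}. So f(t) = t*(2·sin(11t)) = ∫₀ᵗ 2τ·sin(11(t-τ)) dτ

Final answer: ∫₀ᵗ 2τ·sin(11(t-τ)) dτ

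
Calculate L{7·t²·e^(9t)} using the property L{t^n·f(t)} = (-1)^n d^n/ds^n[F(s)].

L{e^(9t)} = 1/(s-9). d/ds[1/(s-9)] = -1/(s-9)². d²/ds²[1/(s-9)] = 2/(s-9)³. So L{t²·e^(9t)} = (-1)² · 2/(s-9)³ = 2/(s-9)³. Then L{7·t²·e^(9t)} = 7·2/(s-9)³ = 14/(s-9)³

Final answer: 14/(s-9)³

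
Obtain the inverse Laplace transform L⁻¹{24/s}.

L⁻¹{c/s} = c, so L⁻¹{24/s} = 24

Final answer: 24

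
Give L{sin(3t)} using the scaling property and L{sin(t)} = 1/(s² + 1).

Using L{f(at)} = (1/a)F(s/a) with a=3: L{sin(3t)} = (1/3) · 1/((s/3)² + 1) = (1/3) · 1·9/(s² + 9) = 3/(s² + 9)

Final answer: 3/(s² + 9)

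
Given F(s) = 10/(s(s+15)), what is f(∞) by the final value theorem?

f(∞) = lim_{s→0} s·10/(s(s+15)) = lim_{s→0} 10/(s+15) = 10/15 = 2/3

Final answer: 2/3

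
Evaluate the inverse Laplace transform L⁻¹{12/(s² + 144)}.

L⁻¹{12/(s² + 144)} = sin(12t)

Final answer: sin(12t)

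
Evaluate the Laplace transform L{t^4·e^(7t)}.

L{t^n·e^(at)} = n!/(s-a)^(n+1), so L{t^4·e^(7t)} = 24/(s-7)^5

Final answer: 24/(s-7)^5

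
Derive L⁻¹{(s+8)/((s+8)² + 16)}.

Using frequency shift: L⁻¹{(s-a)/((s-a)² + b²)} = e^(at)cos(bt). Here a=-8, b=4

Final answer: e^(-8t)·cos(4t)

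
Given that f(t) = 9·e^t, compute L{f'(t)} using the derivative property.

f(0) = 9, F(s) = 9/(s-1). L{f'(t)} = s·F(s) - f(0) = 9s/(s-1) - 9 = (9s - 9(s-1))/(s-1) = 9/(s-1)

Final answer: 9/(s-1)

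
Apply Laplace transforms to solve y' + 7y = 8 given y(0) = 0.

sY + 7Y = 8/s. Y = 8/(s(s+7)). Partial fractions: Y = 8/7/s - 8/7/(s+7)

Final answer: y(t) = 8/7(1 - e^(-7t))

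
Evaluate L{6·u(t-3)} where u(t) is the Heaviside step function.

L{u(t-a)} = e^(-as)/s. Here a=3, so L{u(t-3)} = e^(-3s)/s, and L{6·u(t-3)} = 6·e^(-3s)/s

Final answer: 6·e^(-3s)/s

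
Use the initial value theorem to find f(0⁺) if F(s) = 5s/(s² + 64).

f(0⁺) = lim_{s→∞} s·5s/(s² + 64) = lim_{s→∞} 5s²/(s² + 64) = 5

Final answer: 5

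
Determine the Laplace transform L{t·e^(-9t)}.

L{t^n·e^(at)} = n!/(s-a)^(n+1), so L{t·e^(-9t)} = 1/(s+9)^2

Final answer: 1/(s+9)^2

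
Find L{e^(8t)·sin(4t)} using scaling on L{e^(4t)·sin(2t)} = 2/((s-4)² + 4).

Scaling with a=2: L{e^(8t)·sin(4t)} = (1/2) · 2/((s/2-4)² + 4). Simplifying: 4/((s-8)² + 16)

Final answer: 4/((s-8)² + 16)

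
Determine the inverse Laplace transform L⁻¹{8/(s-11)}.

L⁻¹{1/(s-a)} = e^(at), so L⁻¹{1/(s-11)} = e^(11t), and L⁻¹{8/(s-11)} = 8·e^(11t)

Final answer: 8·e^(11t)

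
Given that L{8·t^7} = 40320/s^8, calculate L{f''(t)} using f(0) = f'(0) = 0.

L{f''(t)} = s²F(s) - sf(0) - f'(0) = s²·40320/s^8 - 0 - 0 = 40320/s^6

Final answer: 40320/s^6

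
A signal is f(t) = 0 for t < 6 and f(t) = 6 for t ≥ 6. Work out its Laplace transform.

f(t) = 6·u(t-6). L{u(t-6)} = e^(-6s)/s, so L{f(t)} = 6·e^(-6s)/s

Final answer: 6·e^(-6s)/s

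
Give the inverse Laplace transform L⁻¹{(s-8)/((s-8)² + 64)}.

Using frequency shift, L⁻¹{(s-8)/((s-8)² + 64)} = e^(8t)·cos(8t)

Final answer: e^(8t)·cos(8t)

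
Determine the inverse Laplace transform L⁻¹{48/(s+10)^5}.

L⁻¹{n!/(s-a)^(n+1)} = t^n·e^(at) with n=4, a=-10. So L⁻¹{24/(s+10)^5} = t^4·e^(-10t), and L⁻¹{48/(s+10)^5} = (48/24)·t^4·e^(-10t) = 2·t^4·e^(-10t)

Final answer: 2·t^4·e^(-10t)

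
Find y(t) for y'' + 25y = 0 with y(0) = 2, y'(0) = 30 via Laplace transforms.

L{y''} + 25L{y} = 0. s²Y - 2s - 30 + 25Y = 0. Y(s² + 25) = 2s + 30. Y = (2s + 30)/(s² + 25). Inverting: y(t) = 2cos(5t) + 6sin(5t)

Final answer: y(t) = 2cos(5t) + 6sin(5t)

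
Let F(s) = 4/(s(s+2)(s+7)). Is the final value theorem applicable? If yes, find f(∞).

Poles of sF(s) = 4/((s+2)(s+7)) are at s = -2 and s = -7, both in the left half-plane. Theorem applies. f(∞) = lim_{s→0} sF(s) = 4/(2·7) = 2/7

Final answer: 2/7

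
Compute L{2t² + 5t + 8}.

L{2t² + 5t + 8} = 2·2/s³ + 5/s² + 8/s = 4/s³ + 5/s² + 8/s

Final answer: 4/s³ + 5/s² + 8/s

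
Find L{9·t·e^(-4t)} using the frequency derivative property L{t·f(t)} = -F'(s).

L{e^(-4t)} = 1/(s+4). By frequency derivative: L{t·e^(-4t)} = -d/ds[1/(s+4)] = -(-1)/(s+4)² = 1/(s+4)². Then L{9·t·e^(-4t)} = 9·1/(s+4)² = 9/(s+4)²

Final answer: 9/(s+4)²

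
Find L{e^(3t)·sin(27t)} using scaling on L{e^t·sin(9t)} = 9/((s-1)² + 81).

Scaling with a=3: L{e^(3t)·sin(27t)} = (1/3) · 9/((s/3-1)² + 81). Simplifying: 27/((s-3)² + 729)

Final answer: 27/((s-3)² + 729)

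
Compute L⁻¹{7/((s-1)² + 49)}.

Form: b/((s-a)² + b²) → e^(at)sin(bt). With a=1, b=7

Final answer: e^t·sin(7t)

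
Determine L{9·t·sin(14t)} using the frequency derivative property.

L{sin(14t)} = 14/(s² + 196). By L{t·f(t)} = -F'(s): -d/ds[14/(s² + 196)] = -(14)·(-2s)/(s² + 196)² = 28s/(s² + 196)². Then L{9·t·sin(14t)} = 9·28s/(s² + 196)² = 252s/(s² + 196)²

Final answer: 252s/(s² + 196)²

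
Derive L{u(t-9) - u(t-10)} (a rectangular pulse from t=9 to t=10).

L{u(t-a)} = e^(-as)/s. L{u(t-9) - u(t-10)} = (e^(-9s) - e^(-10s))/s

Final answer: (e^(-9s) - e^(-10s))/s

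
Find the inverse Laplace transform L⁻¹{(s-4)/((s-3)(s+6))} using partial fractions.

Using partial fractions, f(t) = (-e^(3t) + 10e^(-6t))/9

Final answer: (-e^(3t) + 10e^(-6t))/9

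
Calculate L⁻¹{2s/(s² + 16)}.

This is the form c·s/(s² + a²) with a = 4, c = 2. L⁻¹ = 2·cos(4t)

Final answer: 2·cos(4t)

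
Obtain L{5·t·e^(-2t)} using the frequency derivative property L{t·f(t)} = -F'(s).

L{e^(-2t)} = 1/(s+2). By frequency derivative: L{t·e^(-2t)} = -d/ds[1/(s+2)] = -(-1)/(s+2)² = 1/(s+2)². Then L{5·t·e^(-2t)} = 5·1/(s+2)² = 5/(s+2)²

Final answer: 5/(s+2)²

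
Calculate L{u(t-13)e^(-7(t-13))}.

u(t-a)f(t-a) with f(t)=e^(-7t). L{e^(-7t)} = 1/(s+7). By time shift: e^(-13s)/(s+7)

Final answer: e^(-13s)/(s+7)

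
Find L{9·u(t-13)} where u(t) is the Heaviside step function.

L{u(t-a)} = e^(-as)/s. Here a=13, so L{u(t-13)} = e^(-13s)/s, and L{9·u(t-13)} = 9·e^(-13s)/s

Final answer: 9·e^(-13s)/s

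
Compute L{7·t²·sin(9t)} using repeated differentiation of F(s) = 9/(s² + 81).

F(s) = 9/(s² + 81). F'(s) = -18s/(s² + 81)². F''(s) = -18(81 - 3s²)/(s² + 81)³ = (54s² - 1458)/(s² + 81)³. So L{t²·sin(9t)} = (-1)² F''(s) = (54s² - 1458)/(s² + 81)³. Then L{7·t²·sin(9t)} = 7·(54s² - 1458)/(s² + 81)³ = (378s² - 10206)/(s² + 81)³

Final answer: (378s² - 10206)/(s² + 81)³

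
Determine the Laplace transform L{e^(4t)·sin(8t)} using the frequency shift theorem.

Frequency shift: L{e^(at)f(t)} = F(s-a). L{e^(4t)·sin(8t)} = 8/((s-4)² + 64)

Final answer: 8/((s-4)² + 64)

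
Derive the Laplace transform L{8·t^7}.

L{t^n} = n!/s^(n+1), so L{t^7} = 5040/s^8. Then L{8·t^7} = 8·5040/s^8 = 40320/s^8

Final answer: 40320/s^8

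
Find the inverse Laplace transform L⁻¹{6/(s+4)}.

L⁻¹{1/(s-a)} = e^(at), so L⁻¹{1/(s+4)} = e^(-4t), and L⁻¹{6/(s+4)} = 6·e^(-4t)

Final answer: 6·e^(-4t)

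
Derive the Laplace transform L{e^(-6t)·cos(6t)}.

L{e^(at)·cos(ωt)} = (s-a)/((s-a)² + ω²), so L{e^(-6t)·cos(6t)} = (s+6)/((s+6)² + 36)

Final answer: (s+6)/((s+6)² + 36)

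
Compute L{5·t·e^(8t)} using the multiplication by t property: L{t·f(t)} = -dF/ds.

Using L{t^n·e^(at)} = n!/(s-a)^(n+1), L{t·e^(8t)} = 1/(s-8)^2, so L{5·t·e^(8t)} = 5·1/(s-8)^2 = 5/(s-8)^2

Final answer: 5/(s-8)^2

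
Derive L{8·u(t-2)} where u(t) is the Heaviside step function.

L{u(t-a)} = e^(-as)/s. Here a=2, so L{u(t-2)} = e^(-2s)/s, and L{8·u(t-2)} = 8·e^(-2s)/s

Final answer: 8·e^(-2s)/s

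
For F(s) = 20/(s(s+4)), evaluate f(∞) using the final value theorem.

f(∞) = lim_{s→0} s·20/(s(s+4)) = lim_{s→0} 20/(s+4) = 20/4 = 5

Final answer: 5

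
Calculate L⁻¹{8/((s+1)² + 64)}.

Form: b/((s-a)² + b²) → e^(at)sin(bt). With a=-1, b=8

Final answer: e^(-t)·sin(8t)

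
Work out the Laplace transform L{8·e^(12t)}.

L{e^(at)} = 1/(s-a), so L{e^(12t)} = 1/(s-12). Then L{8·e^(12t)} = 8/(s-12)

Final answer: 8/(s-12)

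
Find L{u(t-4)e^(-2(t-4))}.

u(t-a)f(t-a) with f(t)=e^(-2t). L{e^(-2t)} = 1/(s+2). By time shift: e^(-4s)/(s+2)

Final answer: e^(-4s)/(s+2)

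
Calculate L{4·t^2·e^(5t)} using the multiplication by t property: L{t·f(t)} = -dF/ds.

Using L{t^n·e^(at)} = n!/(s-a)^(n+1), L{t^2·e^(5t)} = 2/(s-5)^3, so L{4·t^2·e^(5t)} = 4·2/(s-5)^3 = 8/(s-5)^3

Final answer: 8/(s-5)^3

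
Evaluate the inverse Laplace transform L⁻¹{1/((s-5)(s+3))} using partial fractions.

Decompose: A/(s-5) + B/(s+3). A = 1/8, B = -1/8. f(t) = (e^(5t) - e^(-3t))/8

Final answer: (e^(5t) - e^(-3t))/8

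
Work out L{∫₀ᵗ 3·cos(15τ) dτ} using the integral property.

L{∫₀ᵗ f(τ)dτ} = F(s)/s with F(s) = 3s/(s² + 225), so the result is (3s/(s² + 225))/s = 3/(s² + 225)

Final answer: 3/(s² + 225)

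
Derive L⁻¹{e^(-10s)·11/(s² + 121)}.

L⁻¹{11/(s² + 121)} = sin(11t). By the time shift theorem, L⁻¹{e^(-as)F(s)} = u(t-a)f(t-a) with a=10, so L⁻¹{e^(-10s)·11/(s² + 121)} = u(t-10)·sin(11(t-10))

Final answer: u(t-10)·sin(11(t-10))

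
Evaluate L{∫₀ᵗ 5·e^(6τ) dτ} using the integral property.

L{∫₀ᵗ f(τ)dτ} = F(s)/s with F(s) = 5/(s-6), so L{∫₀ᵗ 5·e^(6τ) dτ} = 5/(s(s-6))

Final answer: 5/(s(s-6))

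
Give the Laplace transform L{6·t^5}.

L{t^n} = n!/s^(n+1), so L{t^5} = 120/s^6. Then L{6·t^5} = 6·120/s^6 = 720/s^6

Final answer: 720/s^6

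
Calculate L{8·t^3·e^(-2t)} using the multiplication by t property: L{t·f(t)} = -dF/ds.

Using L{t^n·e^(at)} = n!/(s-a)^(n+1), L{t^3·e^(-2t)} = 6/(s+2)^4, so L{8·t^3·e^(-2t)} = 8·6/(s+2)^4 = 48/(s+2)^4

Final answer: 48/(s+2)^4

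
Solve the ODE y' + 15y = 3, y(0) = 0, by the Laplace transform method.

sY + 15Y = 3/s. Y = 3/(s(s+15)). Partial fractions: Y = 1/5/s - 1/5/(s+15)

Final answer: y(t) = 1/5(1 - e^(-15t))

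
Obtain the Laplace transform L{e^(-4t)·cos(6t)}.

L{e^(at)·cos(ωt)} = (s-a)/((s-a)² + ω²), so L{e^(-4t)·cos(6t)} = (s+4)/((s+4)² + 36)

Final answer: (s+4)/((s+4)² + 36)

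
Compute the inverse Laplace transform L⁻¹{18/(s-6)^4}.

L⁻¹{n!/(s-a)^(n+1)} = t^n·e^(at) with n=3, a=6. So L⁻¹{6/(s-6)^4} = t^3·e^(6t), and L⁻¹{18/(s-6)^4} = (18/6)·t^3·e^(6t) = 3·t^3·e^(6t)

Final answer: 3·t^3·e^(6t)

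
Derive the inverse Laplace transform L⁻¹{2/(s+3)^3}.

L⁻¹{n!/(s-a)^(n+1)} = t^n·e^(at), so L⁻¹{2/(s+3)^3} = t^2·e^(-3t)

Final answer: t^2·e^(-3t)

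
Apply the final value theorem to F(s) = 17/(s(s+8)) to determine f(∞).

f(∞) = lim_{s→0} s·17/(s(s+8)) = lim_{s→0} 17/(s+8) = 17/8 = 17/8

Final answer: 17/8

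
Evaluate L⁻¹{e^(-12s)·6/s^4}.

L⁻¹{6/s^4} = t^3. By the time shift theorem, L⁻¹{e^(-as)F(s)} = u(t-a)f(t-a) with a=12, so L⁻¹{e^(-12s)·6/s^4} = u(t-12)·(t-12)^3

Final answer: u(t-12)·(t-12)^3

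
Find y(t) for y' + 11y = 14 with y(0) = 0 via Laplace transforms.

sY + 11Y = 14/s. Y = 14/(s(s+11)). Partial fractions: Y = 14/11/s - 14/11/(s+11)

Final answer: y(t) = 14/11(1 - e^(-11t))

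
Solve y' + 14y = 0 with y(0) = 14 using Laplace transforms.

L{y'} + 14L{y} = 0. sY - 14 + 14Y = 0. Y(s+14) = 14. Y = 14/(s+14)

Final answer: y(t) = 14e^(-14t)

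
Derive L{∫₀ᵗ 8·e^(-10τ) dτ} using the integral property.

L{∫₀ᵗ f(τ)dτ} = F(s)/s with F(s) = 8/(s+10), so L{∫₀ᵗ 8·e^(-10τ) dτ} = 8/(s(s+10))

Final answer: 8/(s(s+10))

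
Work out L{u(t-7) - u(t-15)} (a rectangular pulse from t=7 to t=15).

L{u(t-a)} = e^(-as)/s. L{u(t-7) - u(t-15)} = (e^(-7s) - e^(-15s))/s

Final answer: (e^(-7s) - e^(-15s))/s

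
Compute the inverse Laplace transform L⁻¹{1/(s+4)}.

L⁻¹{1/(s-a)} = e^(at), so L⁻¹{1/(s+4)} = e^(-4t)

Final answer: e^(-4t)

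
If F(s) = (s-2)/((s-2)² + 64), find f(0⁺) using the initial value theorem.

f(0⁺) = lim_{s→∞} sF(s) = lim_{s→∞} s(s-2)/((s-2)² + 64) = 1

Final answer: 1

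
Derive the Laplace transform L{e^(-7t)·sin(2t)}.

L{e^(at)·sin(ωt)} = ω/((s-a)² + ω²), so L{e^(-7t)·sin(2t)} = 2/((s+7)² + 4)

Final answer: 2/((s+7)² + 4)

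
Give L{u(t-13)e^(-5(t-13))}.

u(t-a)f(t-a) with f(t)=e^(-5t). L{e^(-5t)} = 1/(s+5). By time shift: e^(-13s)/(s+5)

Final answer: e^(-13s)/(s+5)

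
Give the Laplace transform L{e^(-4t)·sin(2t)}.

L{e^(at)·sin(ωt)} = ω/((s-a)² + ω²), so L{e^(-4t)·sin(2t)} = 2/((s+4)² + 4)

Final answer: 2/((s+4)² + 4)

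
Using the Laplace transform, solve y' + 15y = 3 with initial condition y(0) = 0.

sY + 15Y = 3/s. Y = 3/(s(s+15)). Partial fractions: Y = 1/5/s - 1/5/(s+15)

Final answer: y(t) = 1/5(1 - e^(-15t))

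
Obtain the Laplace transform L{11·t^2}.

L{t^n} = n!/s^(n+1), so L{t^2} = 2/s^3. Then L{11·t^2} = 11·2/s^3 = 22/s^3

Final answer: 22/s^3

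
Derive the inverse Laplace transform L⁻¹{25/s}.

L⁻¹{c/s} = c, so L⁻¹{25/s} = 25

Final answer: 25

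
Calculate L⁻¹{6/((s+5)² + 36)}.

Form: b/((s-a)² + b²) → e^(at)sin(bt). With a=-5, b=6

Final answer: e^(-5t)·sin(6t)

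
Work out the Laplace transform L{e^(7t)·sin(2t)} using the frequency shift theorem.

Frequency shift: L{e^(at)f(t)} = F(s-a). L{e^(7t)·sin(2t)} = 2/((s-7)² + 4)

Final answer: 2/((s-7)² + 4)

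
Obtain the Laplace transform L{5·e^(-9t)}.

L{e^(at)} = 1/(s-a), so L{e^(-9t)} = 1/(s+9). Then L{5·e^(-9t)} = 5/(s+9)

Final answer: 5/(s+9)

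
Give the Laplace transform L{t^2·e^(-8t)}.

L{t^n·e^(at)} = n!/(s-a)^(n+1), so L{t^2·e^(-8t)} = 2/(s+8)^3

Final answer: 2/(s+8)^3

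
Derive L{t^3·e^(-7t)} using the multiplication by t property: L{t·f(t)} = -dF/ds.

Using L{t^n·e^(at)} = n!/(s-a)^(n+1), L{t^3·e^(-7t)} = 6/(s+7)^4

Final answer: 6/(s+7)^4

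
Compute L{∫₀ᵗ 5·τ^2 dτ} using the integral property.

L{∫₀ᵗ f(τ)dτ} = F(s)/s with f(t) = 5t^2. F(s) = 10/s^3, so L{∫₀ᵗ 5·τ^2 dτ} = (10/s^3)/s = 10/s^4. (Check: ∫₀ᵗ 5·τ^2 dτ = 5t^3/3.)

Final answer: 10/s^4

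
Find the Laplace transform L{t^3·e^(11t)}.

L{t^n·e^(at)} = n!/(s-a)^(n+1), so L{t^3·e^(11t)} = 6/(s-11)^4

Final answer: 6/(s-11)^4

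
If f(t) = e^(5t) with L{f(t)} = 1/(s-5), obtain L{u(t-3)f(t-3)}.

Time shift theorem: L{u(t-a)f(t-a)} = e^(-as)F(s). Here a=3, F(s) = 1/(s-5), so L{u(t-3)f(t-3)} = e^(-3s)·1/(s-5)

Final answer: e^(-3s)·1/(s-5)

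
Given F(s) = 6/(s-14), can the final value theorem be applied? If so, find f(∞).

sF(s) = 6s/(s-14) has a pole at s = 14 in the right half-plane. Theorem does NOT apply (unstable system; f(t) = 6·e^(14t) grows without bound).

Final answer: Not applicable (unstable)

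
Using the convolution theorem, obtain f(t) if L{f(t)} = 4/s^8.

4/s^8 = (4/s)·(1/s^7) = L{4}·L{t^6/720}. By convolution, f(t) = 4*t^6/720 = ∫₀ᵗ 4·τ^6/720 dτ = 4·t^7/5040

Final answer: 4·t^7/5040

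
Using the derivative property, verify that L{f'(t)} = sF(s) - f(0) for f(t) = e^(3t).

f'(t) = 3e^(3t). Direct: L{f'(t)} = 3/(s-3). Property: s·1/(s-3) - 1 = (s - (s-3))/(s-3) = 3/(s-3). ✓

Final answer: 3/(s-3)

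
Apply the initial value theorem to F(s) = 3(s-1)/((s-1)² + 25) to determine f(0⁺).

f(0⁺) = lim_{s→∞} sF(s) = lim_{s→∞} 3s(s-1)/((s-1)² + 25) = 3

Final answer: 3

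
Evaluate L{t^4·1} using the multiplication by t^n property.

L{1} = 1/s. d^1/ds^1[1/s] = -1/s². d^2/ds^2[1/s] = 2/s^3. d^3/ds^3[1/s] = -6/s^4. d^4/ds^4[1/s] = 24/s^5. So L{t^4} = (-1)^{4}·24/s^5 = 24/s^5

Final answer: 24/s^5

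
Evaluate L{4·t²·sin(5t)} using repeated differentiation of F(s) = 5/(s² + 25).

F(s) = 5/(s² + 25). F'(s) = -10s/(s² + 25)². F''(s) = -10(25 - 3s²)/(s² + 25)³ = (30s² - 250)/(s² + 25)³. So L{t²·sin(5t)} = (-1)² F''(s) = (30s² - 250)/(s² + 25)³. Then L{4·t²·sin(5t)} = 4·(30s² - 250)/(s² + 25)³ = (120s² - 1000)/(s² + 25)³

Final answer: (120s² - 1000)/(s² + 25)³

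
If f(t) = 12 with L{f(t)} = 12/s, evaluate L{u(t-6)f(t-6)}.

Time shift theorem: L{u(t-a)f(t-a)} = e^(-as)F(s). Here a=6, F(s) = 12/s, so L{u(t-6)f(t-6)} = e^(-6s)·12/s

Final answer: e^(-6s)·12/s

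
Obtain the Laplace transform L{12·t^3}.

L{t^n} = n!/s^(n+1), so L{t^3} = 6/s^4. Then L{12·t^3} = 12·6/s^4 = 72/s^4

Final answer: 72/s^4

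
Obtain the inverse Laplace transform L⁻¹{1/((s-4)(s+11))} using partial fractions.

Decompose: A/(s-4) + B/(s+11). A = 1/15, B = -1/15. f(t) = (e^(4t) - e^(-11t))/15

Final answer: (e^(4t) - e^(-11t))/15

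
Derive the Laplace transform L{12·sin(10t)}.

L{sin(ωt)} = ω/(s² + ω²), so L{sin(10t)} = 10/(s² + 100). Then L{12·sin(10t)} = 12·10/(s² + 100) = 120/(s² + 100)

Final answer: 120/(s² + 100)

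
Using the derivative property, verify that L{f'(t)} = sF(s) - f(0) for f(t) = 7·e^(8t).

f'(t) = 56e^(8t). Direct: L{f'(t)} = 56/(s-8). Property: s·7/(s-8) - 7 = (7s - 7(s-8))/(s-8) = 56/(s-8). ✓

Final answer: 56/(s-8)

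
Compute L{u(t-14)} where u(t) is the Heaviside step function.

L{u(t-a)} = e^(-as)/s. Here a=14, so L{u(t-14)} = e^(-14s)/s

Final answer: e^(-14s)/s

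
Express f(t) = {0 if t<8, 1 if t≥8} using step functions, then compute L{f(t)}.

f(t) = u(t-8). L{u(t-8)} = e^(-8s)/s, so L{f(t)} = e^(-8s)/s

Final answer: e^(-8s)/s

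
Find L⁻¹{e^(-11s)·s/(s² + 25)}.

L⁻¹{s/(s² + 25)} = cos(5t). By the time shift theorem, L⁻¹{e^(-as)F(s)} = u(t-a)f(t-a) with a=11, so L⁻¹{e^(-11s)·s/(s² + 25)} = u(t-11)·cos(5(t-11))

Final answer: u(t-11)·cos(5(t-11))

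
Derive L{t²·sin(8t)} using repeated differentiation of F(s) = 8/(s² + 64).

F(s) = 8/(s² + 64). F'(s) = -16s/(s² + 64)². F''(s) = -16(64 - 3s²)/(s² + 64)³ = (48s² - 1024)/(s² + 64)³. So L{t²·sin(8t)} = (-1)² F''(s) = (48s² - 1024)/(s² + 64)³

Final answer: (48s² - 1024)/(s² + 64)³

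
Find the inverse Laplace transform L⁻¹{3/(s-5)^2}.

L⁻¹{n!/(s-a)^(n+1)} = t^n·e^(at) with n=1, a=5. So L⁻¹{1/(s-5)^2} = t·e^(5t), and L⁻¹{3/(s-5)^2} = (3/1)·t·e^(5t) = 3·t·e^(5t)

Final answer: 3·t·e^(5t)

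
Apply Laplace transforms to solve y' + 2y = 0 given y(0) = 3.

L{y'} + 2L{y} = 0. sY - 3 + 2Y = 0. Y(s+2) = 3. Y = 3/(s+2)

Final answer: y(t) = 3e^(-2t)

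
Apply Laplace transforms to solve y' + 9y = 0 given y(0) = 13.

L{y'} + 9L{y} = 0. sY - 13 + 9Y = 0. Y(s+9) = 13. Y = 13/(s+9)

Final answer: y(t) = 13e^(-9t)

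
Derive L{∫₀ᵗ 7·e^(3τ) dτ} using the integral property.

L{∫₀ᵗ f(τ)dτ} = F(s)/s with F(s) = 7/(s-3), so L{∫₀ᵗ 7·e^(3τ) dτ} = 7/(s(s-3))

Final answer: 7/(s(s-3))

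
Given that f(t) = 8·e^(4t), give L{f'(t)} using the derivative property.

f(0) = 8, F(s) = 8/(s-4). L{f'(t)} = s·F(s) - f(0) = 8s/(s-4) - 8 = (8s - 8(s-4))/(s-4) = 32/(s-4)

Final answer: 32/(s-4)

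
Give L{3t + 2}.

L{3t + 2} = 3·L{t} + 2·L{1} = 3/s² + 2/s

Final answer: 3/s² + 2/s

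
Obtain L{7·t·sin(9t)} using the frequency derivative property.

L{sin(9t)} = 9/(s² + 81). By L{t·f(t)} = -F'(s): -d/ds[9/(s² + 81)] = -(9)·(-2s)/(s² + 81)² = 18s/(s² + 81)². Then L{7·t·sin(9t)} = 7·18s/(s² + 81)² = 126s/(s² + 81)²

Final answer: 126s/(s² + 81)²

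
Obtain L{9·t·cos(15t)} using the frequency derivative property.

L{cos(15t)} = s/(s² + 225). Derivative: d/ds[s/(s² + 225)] = [(s² + 225) - s·2s]/(s² + 225)² = (225 - s²)/(s² + 225)². So L{t·cos(15t)} = -F'(s) = (s² - 225)/(s² + 225)². Then L{9·t·cos(15t)} = 9·(s² - 225)/(s² + 225)²

Final answer: 9·(s² - 225)/(s² + 225)²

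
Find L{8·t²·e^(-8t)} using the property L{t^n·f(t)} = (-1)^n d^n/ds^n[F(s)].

L{e^(-8t)} = 1/(s+8). d/ds[1/(s+8)] = -1/(s+8)². d²/ds²[1/(s+8)] = 2/(s+8)³. So L{t²·e^(-8t)} = (-1)² · 2/(s+8)³ = 2/(s+8)³. Then L{8·t²·e^(-8t)} = 8·2/(s+8)³ = 16/(s+8)³

Final answer: 16/(s+8)³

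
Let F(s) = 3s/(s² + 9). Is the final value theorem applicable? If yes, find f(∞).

The final value theorem requires all poles of sF(s) in the left half-plane. sF(s) = 3s²/(s² + 9) has poles at s = ±3i (imaginary axis). Theorem does NOT apply (oscillatory system).

Final answer: Not applicable (oscillatory)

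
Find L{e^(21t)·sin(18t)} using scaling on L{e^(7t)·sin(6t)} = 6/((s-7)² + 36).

Scaling with a=3: L{e^(21t)·sin(18t)} = (1/3) · 6/((s/3-7)² + 36). Simplifying: 18/((s-21)² + 324)

Final answer: 18/((s-21)² + 324)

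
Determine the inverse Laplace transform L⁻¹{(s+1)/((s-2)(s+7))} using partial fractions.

Using partial fractions, f(t) = (3e^(2t) + 6e^(-7t))/9

Final answer: (3e^(2t) + 6e^(-7t))/9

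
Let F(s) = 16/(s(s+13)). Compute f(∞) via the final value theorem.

f(∞) = lim_{s→0} s·16/(s(s+13)) = lim_{s→0} 16/(s+13) = 16/13 = 16/13

Final answer: 16/13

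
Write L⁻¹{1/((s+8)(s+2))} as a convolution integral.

1/((s+8)(s+2)) = (1/(s+8))·(1/(s+2)) = L{e^(-8t)}·L{e^(-2t)}. So f(t) = e^(-8t)*e^(-2t) = ∫₀ᵗ e^(-8τ)·e^(-2(t-τ)) dτ

Final answer: ∫₀ᵗ e^(-8τ)·e^(-2(t-τ)) dτ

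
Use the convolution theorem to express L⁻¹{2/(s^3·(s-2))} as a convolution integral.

2/(s^3·(s-2)) = (2/s^3)·(1/(s-2)) = L{t^2}·L{e^(2t)}. So f(t) = t^2*e^(2t) = ∫₀ᵗ τ^2·e^(2(t-τ)) dτ

Final answer: ∫₀ᵗ τ^2·e^(2(t-τ)) dτ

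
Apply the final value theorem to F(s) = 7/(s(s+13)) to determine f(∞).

f(∞) = lim_{s→0} s·7/(s(s+13)) = lim_{s→0} 7/(s+13) = 7/13 = 7/13

Final answer: 7/13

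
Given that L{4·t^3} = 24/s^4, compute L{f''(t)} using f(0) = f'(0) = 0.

L{f''(t)} = s²F(s) - sf(0) - f'(0) = s²·24/s^4 - 0 - 0 = 24/s^2

Final answer: 24/s^2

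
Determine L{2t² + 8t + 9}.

L{2t² + 8t + 9} = 2·2/s³ + 8/s² + 9/s = 4/s³ + 8/s² + 9/s

Final answer: 4/s³ + 8/s² + 9/s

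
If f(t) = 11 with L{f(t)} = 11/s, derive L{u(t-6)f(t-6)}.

Time shift theorem: L{u(t-a)f(t-a)} = e^(-as)F(s). Here a=6, F(s) = 11/s, so L{u(t-6)f(t-6)} = e^(-6s)·11/s

Final answer: e^(-6s)·11/s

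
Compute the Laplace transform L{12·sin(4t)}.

L{sin(ωt)} = ω/(s² + ω²), so L{sin(4t)} = 4/(s² + 16). Then L{12·sin(4t)} = 12·4/(s² + 16) = 48/(s² + 16)

Final answer: 48/(s² + 16)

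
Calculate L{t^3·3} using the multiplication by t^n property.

L{3} = 3/s. d^1/ds^1[1/s] = -1/s². d^2/ds^2[1/s] = 2/s^3. d^3/ds^3[1/s] = -6/s^4. So L{t^3} = (-1)^{3}·-6/s^4 = 6/s^4. Then L{t^3·3} = 3·6/s^4 = 18/s^4

Final answer: 18/s^4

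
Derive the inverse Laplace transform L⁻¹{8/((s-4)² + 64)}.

Using frequency shift, L⁻¹{8/((s-4)² + 64)} = e^(4t)·sin(8t)

Final answer: e^(4t)·sin(8t)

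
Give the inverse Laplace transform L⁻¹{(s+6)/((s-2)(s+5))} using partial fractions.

Using partial fractions, f(t) = (8e^(2t) - e^(-5t))/7

Final answer: (8e^(2t) - e^(-5t))/7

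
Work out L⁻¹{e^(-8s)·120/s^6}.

L⁻¹{120/s^6} = t^5. By the time shift theorem, L⁻¹{e^(-as)F(s)} = u(t-a)f(t-a) with a=8, so L⁻¹{e^(-8s)·120/s^6} = u(t-8)·(t-8)^5

Final answer: u(t-8)·(t-8)^5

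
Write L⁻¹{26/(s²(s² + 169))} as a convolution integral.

26/(s²(s² + 169)) = (1/s²)·(26/(s² + 169)) = L{t}·L{2·sin(13t)}. So f(t) = t*(2·sin(13t)) = ∫₀ᵗ 2τ·sin(13(t-τ)) dτ

Final answer: ∫₀ᵗ 2τ·sin(13(t-τ)) dτ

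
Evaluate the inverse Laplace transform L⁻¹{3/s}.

L⁻¹{c/s} = c, so L⁻¹{3/s} = 3

Final answer: 3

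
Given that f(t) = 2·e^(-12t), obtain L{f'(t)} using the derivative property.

f(0) = 2, F(s) = 2/(s+12). L{f'(t)} = s·F(s) - f(0) = 2s/(s+12) - 2 = (2s - 2(s+12))/(s+12) = -24/(s+12)

Final answer: -24/(s+12)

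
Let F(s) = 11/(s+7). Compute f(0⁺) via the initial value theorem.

f(0⁺) = lim_{s→∞} s·11/(s+7) = lim_{s→∞} 11s/(s+7) = 11

Final answer: 11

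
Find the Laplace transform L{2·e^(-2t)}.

L{e^(at)} = 1/(s-a), so L{e^(-2t)} = 1/(s+2). Then L{2·e^(-2t)} = 2/(s+2)

Final answer: 2/(s+2)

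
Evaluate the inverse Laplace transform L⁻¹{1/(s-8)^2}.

L⁻¹{n!/(s-a)^(n+1)} = t^n·e^(at), so L⁻¹{1/(s-8)^2} = t·e^(8t)

Final answer: t·e^(8t)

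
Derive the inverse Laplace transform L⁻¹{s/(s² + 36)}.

L⁻¹{s/(s² + 36)} = cos(6t)

Final answer: cos(6t)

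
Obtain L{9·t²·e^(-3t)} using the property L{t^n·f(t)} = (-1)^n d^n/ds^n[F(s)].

L{e^(-3t)} = 1/(s+3). d/ds[1/(s+3)] = -1/(s+3)². d²/ds²[1/(s+3)] = 2/(s+3)³. So L{t²·e^(-3t)} = (-1)² · 2/(s+3)³ = 2/(s+3)³. Then L{9·t²·e^(-3t)} = 9·2/(s+3)³ = 18/(s+3)³

Final answer: 18/(s+3)³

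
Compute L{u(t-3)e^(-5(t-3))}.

u(t-a)f(t-a) with f(t)=e^(-5t). L{e^(-5t)} = 1/(s+5). By time shift: e^(-3s)/(s+5)

Final answer: e^(-3s)/(s+5)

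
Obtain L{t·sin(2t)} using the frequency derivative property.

L{sin(2t)} = 2/(s² + 4). By L{t·f(t)} = -F'(s): -d/ds[2/(s² + 4)] = -(2)·(-2s)/(s² + 4)² = 4s/(s² + 4)²

Final answer: 4s/(s² + 4)²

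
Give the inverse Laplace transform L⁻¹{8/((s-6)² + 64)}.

Using frequency shift, L⁻¹{8/((s-6)² + 64)} = e^(6t)·sin(8t)

Final answer: e^(6t)·sin(8t)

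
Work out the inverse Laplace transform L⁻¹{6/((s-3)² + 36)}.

Using frequency shift, L⁻¹{6/((s-3)² + 36)} = e^(3t)·sin(6t)

Final answer: e^(3t)·sin(6t)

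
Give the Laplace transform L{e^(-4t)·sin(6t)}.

L{e^(at)·sin(ωt)} = ω/((s-a)² + ω²), so L{e^(-4t)·sin(6t)} = 6/((s+4)² + 36)

Final answer: 6/((s+4)² + 36)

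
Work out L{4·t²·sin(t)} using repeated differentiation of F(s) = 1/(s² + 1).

F(s) = 1/(s² + 1). F'(s) = -2s/(s² + 1)². F''(s) = -2(1 - 3s²)/(s² + 1)³ = (6s² - 2)/(s² + 1)³. So L{t²·sin(t)} = (-1)² F''(s) = (6s² - 2)/(s² + 1)³. Then L{4·t²·sin(t)} = 4·(6s² - 2)/(s² + 1)³ = (24s² - 8)/(s² + 1)³

Final answer: (24s² - 8)/(s² + 1)³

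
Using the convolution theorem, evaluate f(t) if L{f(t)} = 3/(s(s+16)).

3/(s(s+16)) = (3/s)·(1/(s+16)) = L{3}·L{e^(-16t)}. By convolution, f(t) = 3*e^(-16t) = ∫₀ᵗ 3·e^(-16τ) dτ = 3·(1 - e^(-16t))/16

Final answer: 3·(1 - e^(-16t))/16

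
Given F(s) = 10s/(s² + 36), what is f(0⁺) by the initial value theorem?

f(0⁺) = lim_{s→∞} s·10s/(s² + 36) = lim_{s→∞} 10s²/(s² + 36) = 10

Final answer: 10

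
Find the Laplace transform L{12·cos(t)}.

L{cos(ωt)} = s/(s² + ω²), so L{cos(t)} = s/(s² + 1). Then L{12·cos(t)} = 12·s/(s² + 1) = 12s/(s² + 1)

Final answer: 12s/(s² + 1)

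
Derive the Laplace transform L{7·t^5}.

L{t^n} = n!/s^(n+1), so L{t^5} = 120/s^6. Then L{7·t^5} = 7·120/s^6 = 840/s^6

Final answer: 840/s^6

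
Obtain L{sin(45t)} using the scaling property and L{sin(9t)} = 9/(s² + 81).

Using L{f(at)} = (1/a)F(s/a) with a=5: L{sin(45t)} = (1/5) · 9/((s/5)² + 81) = (1/5) · 9·25/(s² + 2025) = 45/(s² + 2025)

Final answer: 45/(s² + 2025)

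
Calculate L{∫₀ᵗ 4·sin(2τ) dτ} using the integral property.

L{∫₀ᵗ f(τ)dτ} = F(s)/s with F(s) = 8/(s² + 4), so the result is (8/(s² + 4))/s = 8/(s(s² + 4))

Final answer: 8/(s(s² + 4))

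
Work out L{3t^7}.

L{t^n} = n!/s^(n+1). So L{3t^7} = 3·7!/s^8 = 15120/s^8

Final answer: 15120/s^8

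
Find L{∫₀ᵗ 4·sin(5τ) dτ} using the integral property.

L{∫₀ᵗ f(τ)dτ} = F(s)/s with F(s) = 20/(s² + 25), so the result is (20/(s² + 25))/s = 20/(s(s² + 25))

Final answer: 20/(s(s² + 25))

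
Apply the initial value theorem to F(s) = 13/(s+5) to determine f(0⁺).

f(0⁺) = lim_{s→∞} s·13/(s+5) = lim_{s→∞} 13s/(s+5) = 13

Final answer: 13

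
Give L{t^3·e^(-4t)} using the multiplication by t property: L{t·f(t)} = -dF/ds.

Using L{t^n·e^(at)} = n!/(s-a)^(n+1), L{t^3·e^(-4t)} = 6/(s+4)^4

Final answer: 6/(s+4)^4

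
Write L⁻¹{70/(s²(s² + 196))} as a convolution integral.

70/(s²(s² + 196)) = (1/s²)·(70/(s² + 196)) = L{t}·L{5·sin(14t)}. So f(t) = t*(5·sin(14t)) = ∫₀ᵗ 5τ·sin(14(t-τ)) dτ

Final answer: ∫₀ᵗ 5τ·sin(14(t-τ)) dτ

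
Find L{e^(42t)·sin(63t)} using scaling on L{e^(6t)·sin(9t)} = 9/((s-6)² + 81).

Scaling with a=7: L{e^(42t)·sin(63t)} = (1/7) · 9/((s/7-6)² + 81). Simplifying: 63/((s-42)² + 3969)

Final answer: 63/((s-42)² + 3969)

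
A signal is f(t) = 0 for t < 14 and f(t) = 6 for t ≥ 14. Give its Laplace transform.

f(t) = 6·u(t-14). L{u(t-14)} = e^(-14s)/s, so L{f(t)} = 6·e^(-14s)/s

Final answer: 6·e^(-14s)/s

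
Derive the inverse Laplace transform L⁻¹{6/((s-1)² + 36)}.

Using frequency shift, L⁻¹{6/((s-1)² + 36)} = e^t·sin(6t)

Final answer: e^t·sin(6t)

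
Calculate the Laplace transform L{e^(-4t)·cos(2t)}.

L{e^(at)·cos(ωt)} = (s-a)/((s-a)² + ω²), so L{e^(-4t)·cos(2t)} = (s+4)/((s+4)² + 4)

Final answer: (s+4)/((s+4)² + 4)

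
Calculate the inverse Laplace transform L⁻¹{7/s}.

L⁻¹{c/s} = c, so L⁻¹{7/s} = 7

Final answer: 7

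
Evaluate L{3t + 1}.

L{3t + 1} = 3·L{t} + L{1} = 3/s² + 1/s

Final answer: 3/s² + 1/s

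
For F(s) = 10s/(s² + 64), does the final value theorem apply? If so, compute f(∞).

The final value theorem requires all poles of sF(s) in the left half-plane. sF(s) = 10s²/(s² + 64) has poles at s = ±8i (imaginary axis). Theorem does NOT apply (oscillatory system).

Final answer: Not applicable (oscillatory)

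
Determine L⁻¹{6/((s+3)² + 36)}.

Form: b/((s-a)² + b²) → e^(at)sin(bt). With a=-3, b=6

Final answer: e^(-3t)·sin(6t)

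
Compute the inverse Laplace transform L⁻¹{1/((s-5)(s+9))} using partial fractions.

Decompose: A/(s-5) + B/(s+9). A = 1/14, B = -1/14. f(t) = (e^(5t) - e^(-9t))/14

Final answer: (e^(5t) - e^(-9t))/14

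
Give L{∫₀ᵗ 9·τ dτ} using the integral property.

L{∫₀ᵗ f(τ)dτ} = F(s)/s with f(t) = 9t. F(s) = 9/s^2, so L{∫₀ᵗ 9·τ dτ} = (9/s^2)/s = 9/s^3. (Check: ∫₀ᵗ 9·τ dτ = 9t^2/2.)

Final answer: 9/s^3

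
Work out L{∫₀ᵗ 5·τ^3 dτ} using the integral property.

L{∫₀ᵗ f(τ)dτ} = F(s)/s with f(t) = 5t^3. F(s) = 30/s^4, so L{∫₀ᵗ 5·τ^3 dτ} = (30/s^4)/s = 30/s^5. (Check: ∫₀ᵗ 5·τ^3 dτ = 5t^4/4.)

Final answer: 30/s^5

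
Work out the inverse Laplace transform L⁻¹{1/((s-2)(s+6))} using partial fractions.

Decompose: A/(s-2) + B/(s+6). A = 1/8, B = -1/8. f(t) = (e^(2t) - e^(-6t))/8

Final answer: (e^(2t) - e^(-6t))/8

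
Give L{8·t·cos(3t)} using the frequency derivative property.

L{cos(3t)} = s/(s² + 9). Derivative: d/ds[s/(s² + 9)] = [(s² + 9) - s·2s]/(s² + 9)² = (9 - s²)/(s² + 9)². So L{t·cos(3t)} = -F'(s) = (s² - 9)/(s² + 9)². Then L{8·t·cos(3t)} = 8·(s² - 9)/(s² + 9)²

Final answer: 8·(s² - 9)/(s² + 9)²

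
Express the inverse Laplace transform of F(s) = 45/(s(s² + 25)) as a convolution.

45/(s(s² + 25)) = (1/s)·(45/(s² + 25)) = L{1}·L{9·sin(5t)}. So f(t) = 1*(9·sin(5t)) = ∫₀ᵗ 9·sin(5τ) dτ

Final answer: ∫₀ᵗ 9·sin(5τ) dτ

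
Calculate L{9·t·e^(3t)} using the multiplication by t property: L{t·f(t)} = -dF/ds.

Using L{t^n·e^(at)} = n!/(s-a)^(n+1), L{t·e^(3t)} = 1/(s-3)^2, so L{9·t·e^(3t)} = 9·1/(s-3)^2 = 9/(s-3)^2

Final answer: 9/(s-3)^2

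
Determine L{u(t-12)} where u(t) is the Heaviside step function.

L{u(t-a)} = e^(-as)/s. Here a=12, so L{u(t-12)} = e^(-12s)/s

Final answer: e^(-12s)/s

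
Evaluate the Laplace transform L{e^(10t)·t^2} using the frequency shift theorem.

L{e^(at)·t^n} = n!/(s-a)^(n+1), so L{e^(10t)·t^2} = 2/(s-10)^3

Final answer: 2/(s-10)^3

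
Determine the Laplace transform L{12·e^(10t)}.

L{e^(at)} = 1/(s-a), so L{e^(10t)} = 1/(s-10). Then L{12·e^(10t)} = 12/(s-10)

Final answer: 12/(s-10)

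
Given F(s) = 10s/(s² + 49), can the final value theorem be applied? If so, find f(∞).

The final value theorem requires all poles of sF(s) in the left half-plane. sF(s) = 10s²/(s² + 49) has poles at s = ±7i (imaginary axis). Theorem does NOT apply (oscillatory system).

Final answer: Not applicable (oscillatory)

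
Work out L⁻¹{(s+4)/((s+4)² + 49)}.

Using frequency shift: L⁻¹{(s-a)/((s-a)² + b²)} = e^(at)cos(bt). Here a=-4, b=7

Final answer: e^(-4t)·cos(7t)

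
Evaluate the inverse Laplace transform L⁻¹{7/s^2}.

L⁻¹{n!/s^(n+1)} = t^n with n=1. So L⁻¹{1/s^2} = t, and L⁻¹{7/s^2} = (7/1)·t = 7·t

Final answer: 7·t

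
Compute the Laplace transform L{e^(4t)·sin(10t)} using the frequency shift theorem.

Frequency shift: L{e^(at)f(t)} = F(s-a). L{e^(4t)·sin(10t)} = 10/((s-4)² + 100)

Final answer: 10/((s-4)² + 100)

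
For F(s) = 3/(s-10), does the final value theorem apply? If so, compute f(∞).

sF(s) = 3s/(s-10) has a pole at s = 10 in the right half-plane. Theorem does NOT apply (unstable system; f(t) = 3·e^(10t) grows without bound).

Final answer: Not applicable (unstable)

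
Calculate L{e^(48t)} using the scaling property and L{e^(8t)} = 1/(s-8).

Using L{f(at)} = (1/a)F(s/a) with a=6 and f(t) = e^(8t): L{e^(48t)} = (1/6) · 1/((s/6)-8) = (1/6) · 6/(s-48) = 1/(s-48)

Final answer: 1/(s-48)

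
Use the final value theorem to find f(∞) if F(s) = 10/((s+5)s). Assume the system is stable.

f(∞) = lim_{s→0} sF(s) = lim_{s→0} 10/(s+5) = 2

Final answer: 2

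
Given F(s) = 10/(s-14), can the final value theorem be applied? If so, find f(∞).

sF(s) = 10s/(s-14) has a pole at s = 14 in the right half-plane. Theorem does NOT apply (unstable system; f(t) = 10·e^(14t) grows without bound).

Final answer: Not applicable (unstable)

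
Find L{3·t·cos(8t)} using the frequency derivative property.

L{cos(8t)} = s/(s² + 64). Derivative: d/ds[s/(s² + 64)] = [(s² + 64) - s·2s]/(s² + 64)² = (64 - s²)/(s² + 64)². So L{t·cos(8t)} = -F'(s) = (s² - 64)/(s² + 64)². Then L{3·t·cos(8t)} = 3·(s² - 64)/(s² + 64)²

Final answer: 3·(s² - 64)/(s² + 64)²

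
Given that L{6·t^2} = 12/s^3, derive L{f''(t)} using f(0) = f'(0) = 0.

L{f''(t)} = s²F(s) - sf(0) - f'(0) = s²·12/s^3 - 0 - 0 = 12/s

Final answer: 12/s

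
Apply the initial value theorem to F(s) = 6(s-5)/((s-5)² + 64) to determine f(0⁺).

f(0⁺) = lim_{s→∞} sF(s) = lim_{s→∞} 6s(s-5)/((s-5)² + 64) = 6

Final answer: 6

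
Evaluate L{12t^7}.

L{t^n} = n!/s^(n+1). So L{12t^7} = 12·7!/s^8 = 60480/s^8

Final answer: 60480/s^8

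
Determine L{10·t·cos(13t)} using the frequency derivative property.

L{cos(13t)} = s/(s² + 169). Derivative: d/ds[s/(s² + 169)] = [(s² + 169) - s·2s]/(s² + 169)² = (169 - s²)/(s² + 169)². So L{t·cos(13t)} = -F'(s) = (s² - 169)/(s² + 169)². Then L{10·t·cos(13t)} = 10·(s² - 169)/(s² + 169)²

Final answer: 10·(s² - 169)/(s² + 169)²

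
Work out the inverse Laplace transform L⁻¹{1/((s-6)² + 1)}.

Using frequency shift, L⁻¹{1/((s-6)² + 1)} = e^(6t)·sin(t)

Final answer: e^(6t)·sin(t)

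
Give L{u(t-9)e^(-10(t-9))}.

u(t-a)f(t-a) with f(t)=e^(-10t). L{e^(-10t)} = 1/(s+10). By time shift: e^(-9s)/(s+10)

Final answer: e^(-9s)/(s+10)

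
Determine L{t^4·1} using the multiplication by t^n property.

L{1} = 1/s. d^1/ds^1[1/s] = -1/s². d^2/ds^2[1/s] = 2/s^3. d^3/ds^3[1/s] = -6/s^4. d^4/ds^4[1/s] = 24/s^5. So L{t^4} = (-1)^{4}·24/s^5 = 24/s^5

Final answer: 24/s^5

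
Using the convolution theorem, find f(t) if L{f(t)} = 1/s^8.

1/s^8 = (1/s)·(1/s^7) = L{1}·L{t^6/720}. By convolution, f(t) = 1*t^6/720 = ∫₀ᵗ 1·τ^6/720 dτ = t^7/5040

Final answer: t^7/5040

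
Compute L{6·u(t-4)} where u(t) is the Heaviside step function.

L{u(t-a)} = e^(-as)/s. Here a=4, so L{u(t-4)} = e^(-4s)/s, and L{6·u(t-4)} = 6·e^(-4s)/s

Final answer: 6·e^(-4s)/s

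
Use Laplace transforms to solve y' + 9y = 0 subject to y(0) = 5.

L{y'} + 9L{y} = 0. sY - 5 + 9Y = 0. Y(s+9) = 5. Y = 5/(s+9)

Final answer: y(t) = 5e^(-9t)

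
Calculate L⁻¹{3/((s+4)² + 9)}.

Form: b/((s-a)² + b²) → e^(at)sin(bt). With a=-4, b=3

Final answer: e^(-4t)·sin(3t)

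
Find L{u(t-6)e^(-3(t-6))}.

u(t-a)f(t-a) with f(t)=e^(-3t). L{e^(-3t)} = 1/(s+3). By time shift: e^(-6s)/(s+3)

Final answer: e^(-6s)/(s+3)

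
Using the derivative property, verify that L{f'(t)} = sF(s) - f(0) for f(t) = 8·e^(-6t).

f'(t) = -48e^(-6t). Direct: L{f'(t)} = -48/(s+6). Property: s·8/(s+6) - 8 = (8s - 8(s+6))/(s+6) = -48/(s+6). ✓

Final answer: -48/(s+6)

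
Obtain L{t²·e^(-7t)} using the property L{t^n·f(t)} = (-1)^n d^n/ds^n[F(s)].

L{e^(-7t)} = 1/(s+7). d/ds[1/(s+7)] = -1/(s+7)². d²/ds²[1/(s+7)] = 2/(s+7)³. So L{t²·e^(-7t)} = (-1)² · 2/(s+7)³ = 2/(s+7)³

Final answer: 2/(s+7)³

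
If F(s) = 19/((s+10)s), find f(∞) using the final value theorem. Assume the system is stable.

f(∞) = lim_{s→0} sF(s) = lim_{s→0} 19/(s+10) = 19/10

Final answer: 19/10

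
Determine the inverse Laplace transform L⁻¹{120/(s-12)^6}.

L⁻¹{n!/(s-a)^(n+1)} = t^n·e^(at), so L⁻¹{120/(s-12)^6} = t^5·e^(12t)

Final answer: t^5·e^(12t)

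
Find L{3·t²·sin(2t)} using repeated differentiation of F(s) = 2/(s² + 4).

F(s) = 2/(s² + 4). F'(s) = -4s/(s² + 4)². F''(s) = -4(4 - 3s²)/(s² + 4)³ = (12s² - 16)/(s² + 4)³. So L{t²·sin(2t)} = (-1)² F''(s) = (12s² - 16)/(s² + 4)³. Then L{3·t²·sin(2t)} = 3·(12s² - 16)/(s² + 4)³ = (36s² - 48)/(s² + 4)³

Final answer: (36s² - 48)/(s² + 4)³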